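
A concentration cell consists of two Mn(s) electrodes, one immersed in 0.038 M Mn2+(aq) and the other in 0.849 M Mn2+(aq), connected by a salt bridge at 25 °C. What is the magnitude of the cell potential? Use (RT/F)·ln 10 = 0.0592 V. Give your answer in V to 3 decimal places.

For a concentration cell E°cell = 0, since both electrodes use the same couple.
The compartment with the higher Mn2+(aq) concentration (0.849 M) acts as the cathode; ions are reduced there and produced at the dilute (0.038 M) anode.
With n = 2, Ecell = −(0.0592/2)·log([dilute]/[conc]) = −(0.0592/2)·log(0.038/0.849) = +0.040 V.

0.040 V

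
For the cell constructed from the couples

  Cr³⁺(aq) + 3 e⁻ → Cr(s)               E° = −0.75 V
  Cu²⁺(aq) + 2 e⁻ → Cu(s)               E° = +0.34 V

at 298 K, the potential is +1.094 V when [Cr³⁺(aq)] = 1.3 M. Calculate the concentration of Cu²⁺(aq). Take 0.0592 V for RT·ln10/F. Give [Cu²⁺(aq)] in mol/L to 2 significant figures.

Cu²⁺/Cu is the cathode (higher E°); E°cell = +0.34 − (−0.75) = +1.09 V with n = 6.
From the Nernst equation, log Q = n(E° − E)/0.0592 = 6·(+1.09 − (+1.094))/0.0592 = −0.405.
For 3 Cu²⁺(aq) + 2 Cr(s) → 3 Cu(s) + 2 Cr³⁺(aq), the reaction quotient is Q = [Cr³⁺(aq)]^2 / [Cu²⁺(aq)]^3.
Solving for the unknown gives log [Cu²⁺(aq)] = 0.211, so [Cu²⁺(aq)] ≈ 1.6 M.

1.6 M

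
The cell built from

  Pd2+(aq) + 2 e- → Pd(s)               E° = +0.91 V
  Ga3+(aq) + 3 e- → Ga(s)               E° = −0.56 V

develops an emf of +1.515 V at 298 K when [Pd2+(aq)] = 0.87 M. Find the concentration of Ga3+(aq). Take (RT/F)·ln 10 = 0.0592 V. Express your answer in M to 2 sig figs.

Pd²⁺/Pd is the cathode (higher E°); E°cell = +0.91 − (−0.56) = +1.47 V with n = 6.
Rearranging E = E° − (0.0592/n)·log Q gives log Q = 6(+1.47 − (+1.515))/0.0592 = −4.561.
Balancing electrons gives 3 Pd2+(aq) + 2 Ga(s) → 3 Pd(s) + 2 Ga3+(aq); thus Q = [Ga3+(aq)]^2 / [Pd2+(aq)]^3.
Solving for the unknown gives log [Ga3+(aq)] = −2.371, so [Ga3+(aq)] ≈ 0.0043 M.

0.0043 M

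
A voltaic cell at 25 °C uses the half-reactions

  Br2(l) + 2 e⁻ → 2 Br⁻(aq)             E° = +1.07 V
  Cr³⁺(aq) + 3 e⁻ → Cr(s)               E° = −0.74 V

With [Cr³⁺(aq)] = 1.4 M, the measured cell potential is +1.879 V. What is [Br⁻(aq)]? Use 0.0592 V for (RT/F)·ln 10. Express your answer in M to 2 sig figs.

0.061 M

With Br₂/Br⁻ at the cathode and Cr³⁺/Cr at the anode, E°cell = +1.07 − (−0.74) = +1.81 V (n = 6).
From the Nernst equation, log Q = n(E° − E)/0.0592 = 6·(+1.81 − (+1.879))/0.0592 = −6.993.
The balanced reaction is 3 Br2(l) + 2 Cr(s) → 6 Br⁻(aq) + 2 Cr³⁺(aq), so Q = [Br⁻(aq)]^6·[Cr³⁺(aq)]^2.
Substituting the known concentrations and solving, log [Br⁻(aq)] = −1.214 and [Br⁻(aq)] = 0.061 M.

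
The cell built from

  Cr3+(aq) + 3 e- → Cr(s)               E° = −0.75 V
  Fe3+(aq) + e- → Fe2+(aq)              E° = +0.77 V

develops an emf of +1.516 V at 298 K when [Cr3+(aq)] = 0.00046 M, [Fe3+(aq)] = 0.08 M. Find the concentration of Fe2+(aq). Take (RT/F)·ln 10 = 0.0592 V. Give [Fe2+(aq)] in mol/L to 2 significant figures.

1.2 M

With Fe³⁺/Fe²⁺ at the cathode and Cr³⁺/Cr at the anode, E°cell = +0.77 − (−0.75) = +1.52 V (n = 3).
Rearranging E = E° − (0.0592/n)·log Q gives log Q = 3(+1.52 − (+1.516))/0.0592 = 0.203.
The balanced reaction is 3 Fe3+(aq) + Cr(s) → 3 Fe2+(aq) + Cr3+(aq), so Q = ([Fe2+(aq)]^3·[Cr3+(aq)]) / [Fe3+(aq)]^3.
Solving for the unknown gives log [Fe2+(aq)] = 0.083, so [Fe2+(aq)] ≈ 1.2 M.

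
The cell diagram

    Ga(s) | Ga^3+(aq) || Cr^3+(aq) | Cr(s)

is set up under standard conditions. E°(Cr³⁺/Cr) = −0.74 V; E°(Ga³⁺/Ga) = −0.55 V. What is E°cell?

By convention the left-hand electrode in cell notation is the anode (oxidation) and the right-hand electrode is the cathode (reduction).
E°cell = E°(right) − E°(left) = −0.74 − (−0.55) = −0.19 V.
The negative sign shows that, as written, the cell would require an external voltage to drive the reaction.

−0.19 V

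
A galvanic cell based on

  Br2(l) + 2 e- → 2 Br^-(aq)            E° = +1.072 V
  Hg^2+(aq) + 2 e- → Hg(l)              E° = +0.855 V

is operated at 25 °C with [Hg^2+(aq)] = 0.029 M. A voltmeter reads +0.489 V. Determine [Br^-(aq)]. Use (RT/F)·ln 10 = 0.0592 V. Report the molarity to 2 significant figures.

0.00015 M

With Br₂/Br⁻ at the cathode and Hg²⁺/Hg at the anode, E°cell = +1.072 − (+0.855) = +0.217 V (n = 2).
From the Nernst equation, log Q = n(E° − E)/0.0592 = 2·(+0.217 − (+0.489))/0.0592 = −9.189.
Balancing electrons gives Br2(l) + Hg(l) → 2 Br^-(aq) + Hg^2+(aq); thus Q = [Br^-(aq)]^2·[Hg^2+(aq)].
Solving for the unknown gives log [Br^-(aq)] = −3.826, so [Br^-(aq)] ≈ 0.00015 M.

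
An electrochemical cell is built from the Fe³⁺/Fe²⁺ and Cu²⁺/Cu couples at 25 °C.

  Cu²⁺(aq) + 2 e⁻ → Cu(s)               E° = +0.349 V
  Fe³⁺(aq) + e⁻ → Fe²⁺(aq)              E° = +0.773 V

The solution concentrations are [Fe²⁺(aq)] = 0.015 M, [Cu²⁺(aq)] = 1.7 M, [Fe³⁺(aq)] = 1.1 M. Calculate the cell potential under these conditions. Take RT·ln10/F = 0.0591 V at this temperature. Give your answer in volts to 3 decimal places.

Since E°(Fe³⁺/Fe²⁺) > E°(Cu²⁺/Cu), Fe³⁺/Fe²⁺ serves as the cathode.
E°cell = +0.773 − (+0.349) = +0.424 V, with n = 2 electrons transferred.
The balanced reaction is 2 Fe³⁺(aq) + Cu(s) → 2 Fe²⁺(aq) + Cu²⁺(aq), so Q = ([Fe²⁺(aq)]^2·[Cu²⁺(aq)]) / [Fe³⁺(aq)]^2 = 0.000316 and log Q = −3.500.
Applying E = E° − (RT ln10/nF)·log Q gives +0.424 − (0.0591/2)(−3.500) = +0.527 V.

+0.527 V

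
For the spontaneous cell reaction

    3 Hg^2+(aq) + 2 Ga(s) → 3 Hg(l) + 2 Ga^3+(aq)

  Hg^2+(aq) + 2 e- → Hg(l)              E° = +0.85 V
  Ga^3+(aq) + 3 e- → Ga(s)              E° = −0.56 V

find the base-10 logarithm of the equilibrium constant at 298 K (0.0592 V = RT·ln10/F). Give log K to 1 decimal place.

The Hg²⁺/Hg couple is reduced (cathode); E°cell = +0.85 − (−0.56) = +1.41 V with n = 6.
At equilibrium E = 0, so log K = nE°cell / 0.0592 = (6)(+1.41) / 0.0592 = 142.9.

log K = 142.9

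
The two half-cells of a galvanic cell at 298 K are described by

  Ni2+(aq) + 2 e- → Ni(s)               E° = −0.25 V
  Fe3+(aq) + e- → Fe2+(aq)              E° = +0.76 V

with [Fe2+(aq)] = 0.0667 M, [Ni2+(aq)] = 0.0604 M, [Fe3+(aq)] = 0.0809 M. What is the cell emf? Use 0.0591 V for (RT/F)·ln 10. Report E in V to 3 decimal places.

+1.051 V

Fe³⁺/Fe²⁺ is reduced (cathode, E° = +0.76 V) and Ni²⁺/Ni is oxidized (anode).
E°cell = +0.76 − (−0.25) = +1.01 V, with n = 2 electrons transferred.
For the overall reaction 2 Fe3+(aq) + Ni(s) → 2 Fe2+(aq) + Ni2+(aq), Q = ([Fe2+(aq)]^2·[Ni2+(aq)]) / [Fe3+(aq)]^2 = 0.0411, giving log Q = −1.387.
E = E° − (0.0591/n)·log Q = +1.01 − (0.0591/2)(−1.387) = +1.051 V.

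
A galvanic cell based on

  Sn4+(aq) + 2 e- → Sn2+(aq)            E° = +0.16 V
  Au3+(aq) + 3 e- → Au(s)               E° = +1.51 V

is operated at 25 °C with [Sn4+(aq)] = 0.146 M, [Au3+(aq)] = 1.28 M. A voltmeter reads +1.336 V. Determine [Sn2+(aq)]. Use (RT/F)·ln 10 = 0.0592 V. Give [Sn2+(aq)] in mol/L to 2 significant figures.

0.042 M

With Au³⁺/Au at the cathode and Sn⁴⁺/Sn²⁺ at the anode, E°cell = +1.51 − (+0.16) = +1.35 V (n = 6).
Since E = E° − (0.0592/n)·log Q, log Q = n(E° − E)/0.0592 = 1.419.
The balanced reaction is 2 Au3+(aq) + 3 Sn2+(aq) → 2 Au(s) + 3 Sn4+(aq), so Q = [Sn4+(aq)]^3 / ([Au3+(aq)]^2·[Sn2+(aq)]^3).
Solving for the unknown gives log [Sn2+(aq)] = −1.380, so [Sn2+(aq)] ≈ 0.042 M.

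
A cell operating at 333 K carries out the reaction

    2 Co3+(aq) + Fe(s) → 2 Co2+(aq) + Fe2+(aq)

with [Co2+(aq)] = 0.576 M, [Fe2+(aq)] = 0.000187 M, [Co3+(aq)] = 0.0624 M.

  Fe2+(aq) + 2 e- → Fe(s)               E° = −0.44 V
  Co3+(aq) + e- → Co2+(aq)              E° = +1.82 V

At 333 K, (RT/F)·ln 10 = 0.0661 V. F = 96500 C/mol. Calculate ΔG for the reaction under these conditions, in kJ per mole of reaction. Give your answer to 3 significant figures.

The standard cell potential is +1.82 − (−0.44) = +2.26 V, with n = 2 electrons in the balanced equation.
Q = ([Co2+(aq)]^2·[Fe2+(aq)]) / [Co3+(aq)]^2 = 0.0159, so log Q = −1.798 and E = +2.26 − (0.0661/2)(−1.798) = +2.3194 V.
Then ΔG = −nFE = −2 × 96500 × +2.3194 J/mol = −448 kJ/mol.

−448 kJ/mol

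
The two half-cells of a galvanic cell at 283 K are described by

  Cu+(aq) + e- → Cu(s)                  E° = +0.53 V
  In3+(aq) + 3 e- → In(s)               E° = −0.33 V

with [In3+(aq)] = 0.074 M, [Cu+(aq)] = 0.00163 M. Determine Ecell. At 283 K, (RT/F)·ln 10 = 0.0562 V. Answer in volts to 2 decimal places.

+0.72 V

Since E°(Cu⁺/Cu) > E°(In³⁺/In), Cu⁺/Cu serves as the cathode.
The standard potential is +0.53 − (−0.33) = +0.86 V and the balanced reaction transfers n = 3 electrons.
For the overall reaction 3 Cu+(aq) + In(s) → 3 Cu(s) + In3+(aq), Q = [In3+(aq)] / [Cu+(aq)]^3 = 1.71×10^7, giving log Q = 7.233.
By the Nernst equation, E = +0.86 − (0.0562/3)·(7.233) = +0.72 V.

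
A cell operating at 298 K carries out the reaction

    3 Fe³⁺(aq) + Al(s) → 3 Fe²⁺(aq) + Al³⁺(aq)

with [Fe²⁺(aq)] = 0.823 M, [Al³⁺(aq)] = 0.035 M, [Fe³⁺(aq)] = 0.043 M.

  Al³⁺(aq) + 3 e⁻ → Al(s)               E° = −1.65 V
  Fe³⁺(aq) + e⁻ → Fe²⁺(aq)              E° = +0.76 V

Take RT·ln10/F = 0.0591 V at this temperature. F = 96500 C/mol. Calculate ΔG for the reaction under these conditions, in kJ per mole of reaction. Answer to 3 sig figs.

−684 kJ/mol

With Fe³⁺/Fe²⁺ reduced at the cathode, E°cell = +0.76 − (−1.65) = +2.41 V and n = 3.
The reaction quotient is ([Fe²⁺(aq)]^3·[Al³⁺(aq)]) / [Fe³⁺(aq)]^3 = 245; by Nernst, E = +2.41 − (0.0591/3)(2.390) = +2.3629 V.
ΔG = −nFE = −(3)(96500)(+2.3629) J/mol = −684 kJ/mol.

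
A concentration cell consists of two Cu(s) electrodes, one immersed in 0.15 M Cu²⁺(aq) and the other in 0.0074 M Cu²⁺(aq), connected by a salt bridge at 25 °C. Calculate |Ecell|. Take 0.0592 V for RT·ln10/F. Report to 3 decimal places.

For a concentration cell E°cell = 0, since both electrodes use the same couple.
The compartment with the higher Cu²⁺(aq) concentration (0.15 M) acts as the cathode; ions are reduced there and produced at the dilute (0.0074 M) anode.
With n = 2, Ecell = −(0.0592/2)·log([dilute]/[conc]) = −(0.0592/2)·log(0.0074/0.15) = +0.039 V.

0.039 V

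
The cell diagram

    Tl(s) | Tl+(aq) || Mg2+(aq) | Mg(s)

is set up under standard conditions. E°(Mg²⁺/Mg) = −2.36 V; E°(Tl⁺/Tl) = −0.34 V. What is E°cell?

−2.02 V

By convention the left-hand electrode in cell notation is the anode (oxidation) and the right-hand electrode is the cathode (reduction).
E°cell = E°(right) − E°(left) = −2.36 − (−0.34) = −2.02 V.
The negative sign shows that, as written, the cell would require an external voltage to drive the reaction.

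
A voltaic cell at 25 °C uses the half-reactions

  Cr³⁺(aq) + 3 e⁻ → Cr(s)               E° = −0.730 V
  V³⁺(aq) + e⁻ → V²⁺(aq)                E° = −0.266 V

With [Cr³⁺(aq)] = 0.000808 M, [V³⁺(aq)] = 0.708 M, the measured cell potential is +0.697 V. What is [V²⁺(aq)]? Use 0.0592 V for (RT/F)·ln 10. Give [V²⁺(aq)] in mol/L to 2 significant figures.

0.00088 M

With V³⁺/V²⁺ at the cathode and Cr³⁺/Cr at the anode, E°cell = −0.266 − (−0.730) = +0.464 V (n = 3).
Since E = E° − (0.0592/n)·log Q, log Q = n(E° − E)/0.0592 = −11.807.
Balancing electrons gives 3 V³⁺(aq) + Cr(s) → 3 V²⁺(aq) + Cr³⁺(aq); thus Q = ([V²⁺(aq)]^3·[Cr³⁺(aq)]) / [V³⁺(aq)]^3.
Substituting the known concentrations and solving, log [V²⁺(aq)] = −3.055 and [V²⁺(aq)] = 0.00088 M.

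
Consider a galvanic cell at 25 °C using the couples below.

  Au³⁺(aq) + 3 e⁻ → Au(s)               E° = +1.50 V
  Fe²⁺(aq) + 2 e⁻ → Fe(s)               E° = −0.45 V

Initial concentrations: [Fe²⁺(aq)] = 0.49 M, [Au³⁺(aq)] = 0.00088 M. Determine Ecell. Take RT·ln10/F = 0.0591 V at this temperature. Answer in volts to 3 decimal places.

+1.899 V

The Au³⁺/Au couple has the more positive E°, so it is the cathode; Fe²⁺/Fe is the anode.
The standard potential is +1.50 − (−0.45) = +1.95 V and the balanced reaction transfers n = 6 electrons.
The balanced reaction is 2 Au³⁺(aq) + 3 Fe(s) → 2 Au(s) + 3 Fe²⁺(aq), so Q = [Fe²⁺(aq)]^3 / [Au³⁺(aq)]^2 = 1.52×10^5 and log Q = 5.182.
Applying E = E° − (RT ln10/nF)·log Q gives +1.95 − (0.0591/6)(5.182) = +1.899 V.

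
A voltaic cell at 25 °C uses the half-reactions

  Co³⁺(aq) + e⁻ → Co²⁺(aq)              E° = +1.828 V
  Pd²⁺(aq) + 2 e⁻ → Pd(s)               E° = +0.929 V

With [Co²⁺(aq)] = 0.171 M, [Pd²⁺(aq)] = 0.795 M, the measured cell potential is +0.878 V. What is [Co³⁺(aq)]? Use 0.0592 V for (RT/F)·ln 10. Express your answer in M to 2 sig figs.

Co³⁺/Co²⁺ is the cathode (higher E°); E°cell = +1.828 − (+0.929) = +0.899 V with n = 2.
From the Nernst equation, log Q = n(E° − E)/0.0592 = 2·(+0.899 − (+0.878))/0.0592 = 0.709.
The balanced reaction is 2 Co³⁺(aq) + Pd(s) → 2 Co²⁺(aq) + Pd²⁺(aq), so Q = ([Co²⁺(aq)]^2·[Pd²⁺(aq)]) / [Co³⁺(aq)]^2.
Substituting the known concentrations and solving, log [Co³⁺(aq)] = −1.171 and [Co³⁺(aq)] = 0.067 M.

0.067 M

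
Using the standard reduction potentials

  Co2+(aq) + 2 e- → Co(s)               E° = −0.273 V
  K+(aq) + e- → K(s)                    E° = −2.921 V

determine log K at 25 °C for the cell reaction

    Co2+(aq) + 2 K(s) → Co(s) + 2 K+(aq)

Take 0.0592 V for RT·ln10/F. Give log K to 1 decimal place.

The Co²⁺/Co couple is reduced (cathode); E°cell = −0.273 − (−2.921) = +2.648 V with n = 2.
At equilibrium E = 0, so log K = nE°cell / 0.0592 = (2)(+2.648) / 0.0592 = 89.5.

log K = 89.5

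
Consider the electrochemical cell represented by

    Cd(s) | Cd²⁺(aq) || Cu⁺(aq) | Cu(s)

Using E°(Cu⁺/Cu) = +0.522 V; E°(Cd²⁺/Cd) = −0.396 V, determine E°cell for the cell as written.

+0.918 V

By convention the left-hand electrode in cell notation is the anode (oxidation) and the right-hand electrode is the cathode (reduction).
E°cell = E°(right) − E°(left) = +0.522 − (−0.396) = +0.918 V.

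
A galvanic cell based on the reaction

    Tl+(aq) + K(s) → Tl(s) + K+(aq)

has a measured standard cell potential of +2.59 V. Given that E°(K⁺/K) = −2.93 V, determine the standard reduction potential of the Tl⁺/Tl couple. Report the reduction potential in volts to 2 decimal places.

In the reaction as written the Tl⁺/Tl couple is reduced (cathode) and K⁺/K is oxidized (anode), so E°cell = E°(Tl⁺/Tl) − E°(K⁺/K).
E°(Tl⁺/Tl) = E°cell + E°(anode) = +2.59 + (−2.93) = −0.34 V.

−0.34 V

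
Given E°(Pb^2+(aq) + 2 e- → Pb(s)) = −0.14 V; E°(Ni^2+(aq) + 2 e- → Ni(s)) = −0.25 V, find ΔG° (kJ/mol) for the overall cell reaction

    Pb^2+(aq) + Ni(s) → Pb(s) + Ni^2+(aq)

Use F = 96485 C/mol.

−21.2 kJ/mol

In the reaction as written Pb^2+(aq) is reduced, so the Pb²⁺/Pb couple is the cathode and Ni²⁺/Ni is the anode.
E°cell = −0.14 − (−0.25) = +0.11 V; balancing electrons gives n = 2.
ΔG° = −nFE°cell = −(2)(96485)(+0.11) J/mol = −21.2 kJ/mol.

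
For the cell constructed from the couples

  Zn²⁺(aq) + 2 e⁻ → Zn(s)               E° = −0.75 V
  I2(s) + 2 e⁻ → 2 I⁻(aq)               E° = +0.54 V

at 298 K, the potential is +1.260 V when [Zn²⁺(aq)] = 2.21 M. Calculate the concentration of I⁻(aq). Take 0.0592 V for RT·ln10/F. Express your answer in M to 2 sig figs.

2.2 M

I₂/I⁻ is the cathode (higher E°); E°cell = +0.54 − (−0.75) = +1.29 V with n = 2.
From the Nernst equation, log Q = n(E° − E)/0.0592 = 2·(+1.29 − (+1.260))/0.0592 = 1.014.
The balanced reaction is I2(s) + Zn(s) → 2 I⁻(aq) + Zn²⁺(aq), so Q = [I⁻(aq)]^2·[Zn²⁺(aq)].
Solving for the unknown gives log [I⁻(aq)] = 0.335, so [I⁻(aq)] ≈ 2.2 M.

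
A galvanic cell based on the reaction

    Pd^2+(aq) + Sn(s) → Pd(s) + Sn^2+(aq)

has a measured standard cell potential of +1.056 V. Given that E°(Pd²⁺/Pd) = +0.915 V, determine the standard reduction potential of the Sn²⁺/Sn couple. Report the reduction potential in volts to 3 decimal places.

In the reaction as written the Pd²⁺/Pd couple is reduced (cathode) and Sn²⁺/Sn is oxidized (anode), so E°cell = E°(Pd²⁺/Pd) − E°(Sn²⁺/Sn).
E°(Sn²⁺/Sn) = E°(cathode) − E°cell = +0.915 − (+1.056) = −0.141 V.

−0.141 V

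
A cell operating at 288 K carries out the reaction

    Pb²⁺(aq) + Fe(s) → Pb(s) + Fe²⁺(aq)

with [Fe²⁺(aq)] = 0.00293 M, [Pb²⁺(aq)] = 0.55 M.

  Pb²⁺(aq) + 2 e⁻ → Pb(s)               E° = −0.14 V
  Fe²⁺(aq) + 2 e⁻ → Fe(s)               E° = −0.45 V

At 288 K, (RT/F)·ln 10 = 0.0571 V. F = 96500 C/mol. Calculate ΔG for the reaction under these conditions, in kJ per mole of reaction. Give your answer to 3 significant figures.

−72.4 kJ/mol

E°cell = −0.14 − (−0.45) = +0.31 V; the balanced reaction transfers n = 2 electrons.
Here Q = [Fe²⁺(aq)] / [Pb²⁺(aq)] = 0.00533 (log Q = −2.273), giving E = +0.31 − (0.0571/2)·(−2.273) = +0.3749 V.
Finally ΔG = −nFE = −(2)(96500 C/mol)(+0.3749 V) = −72.4 kJ/mol.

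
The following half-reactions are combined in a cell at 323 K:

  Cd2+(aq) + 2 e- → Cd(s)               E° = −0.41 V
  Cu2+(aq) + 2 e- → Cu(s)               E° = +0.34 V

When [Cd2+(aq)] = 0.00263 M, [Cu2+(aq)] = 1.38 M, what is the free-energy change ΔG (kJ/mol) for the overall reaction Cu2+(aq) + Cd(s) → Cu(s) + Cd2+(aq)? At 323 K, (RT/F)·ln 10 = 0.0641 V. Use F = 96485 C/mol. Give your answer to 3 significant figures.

−162 kJ/mol

With Cu²⁺/Cu reduced at the cathode, E°cell = +0.34 − (−0.41) = +0.75 V and n = 2.
Here Q = [Cd2+(aq)] / [Cu2+(aq)] = 0.00191 (log Q = −2.720), giving E = +0.75 − (0.0641/2)·(−2.720) = +0.8372 V.
Then ΔG = −nFE = −2 × 96485 × +0.8372 J/mol = −162 kJ/mol.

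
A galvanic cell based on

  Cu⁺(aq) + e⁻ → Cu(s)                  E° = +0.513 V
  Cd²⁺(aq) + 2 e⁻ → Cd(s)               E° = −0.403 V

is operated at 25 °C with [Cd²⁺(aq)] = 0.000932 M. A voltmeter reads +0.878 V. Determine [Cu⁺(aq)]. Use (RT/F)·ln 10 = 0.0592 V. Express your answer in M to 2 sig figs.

With Cu⁺/Cu at the cathode and Cd²⁺/Cd at the anode, E°cell = +0.513 − (−0.403) = +0.916 V (n = 2).
Since E = E° − (0.0592/n)·log Q, log Q = n(E° − E)/0.0592 = 1.284.
The balanced reaction is 2 Cu⁺(aq) + Cd(s) → 2 Cu(s) + Cd²⁺(aq), so Q = [Cd²⁺(aq)] / [Cu⁺(aq)]^2.
Solving for the unknown gives log [Cu⁺(aq)] = −2.157, so [Cu⁺(aq)] ≈ 0.0070 M.

0.0070 M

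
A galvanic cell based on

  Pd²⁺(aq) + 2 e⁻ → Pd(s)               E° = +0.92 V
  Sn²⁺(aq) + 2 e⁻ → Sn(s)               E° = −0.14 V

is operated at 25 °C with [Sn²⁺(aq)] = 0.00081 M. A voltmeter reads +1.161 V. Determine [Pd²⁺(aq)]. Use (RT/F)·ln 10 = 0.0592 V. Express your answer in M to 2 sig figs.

The Pd²⁺/Pd couple has the larger reduction potential, so it is the cathode: E°cell = +0.92 − (−0.14) = +1.06 V and n = 2.
Rearranging E = E° − (0.0592/n)·log Q gives log Q = 2(+1.06 − (+1.161))/0.0592 = −3.412.
Balancing electrons gives Pd²⁺(aq) + Sn(s) → Pd(s) + Sn²⁺(aq); thus Q = [Sn²⁺(aq)] / [Pd²⁺(aq)].
Substituting the known concentrations and solving, log [Pd²⁺(aq)] = 0.320 and [Pd²⁺(aq)] = 2.1 M.

2.1 M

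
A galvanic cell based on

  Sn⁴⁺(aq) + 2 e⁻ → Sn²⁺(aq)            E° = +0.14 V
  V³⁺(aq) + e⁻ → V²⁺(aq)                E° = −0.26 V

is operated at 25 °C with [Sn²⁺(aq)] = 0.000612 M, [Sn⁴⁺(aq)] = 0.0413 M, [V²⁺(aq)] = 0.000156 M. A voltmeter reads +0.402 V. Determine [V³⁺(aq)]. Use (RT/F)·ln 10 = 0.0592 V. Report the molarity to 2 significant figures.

0.0012 M

The Sn⁴⁺/Sn²⁺ couple has the larger reduction potential, so it is the cathode: E°cell = +0.14 − (−0.26) = +0.40 V and n = 2.
From the Nernst equation, log Q = n(E° − E)/0.0592 = 2·(+0.40 − (+0.402))/0.0592 = −0.068.
For Sn⁴⁺(aq) + 2 V²⁺(aq) → Sn²⁺(aq) + 2 V³⁺(aq), the reaction quotient is Q = ([Sn²⁺(aq)]·[V³⁺(aq)]^2) / ([Sn⁴⁺(aq)]·[V²⁺(aq)]^2).
Substituting the known concentrations and solving, log [V³⁺(aq)] = −2.926 and [V³⁺(aq)] = 0.0012 M.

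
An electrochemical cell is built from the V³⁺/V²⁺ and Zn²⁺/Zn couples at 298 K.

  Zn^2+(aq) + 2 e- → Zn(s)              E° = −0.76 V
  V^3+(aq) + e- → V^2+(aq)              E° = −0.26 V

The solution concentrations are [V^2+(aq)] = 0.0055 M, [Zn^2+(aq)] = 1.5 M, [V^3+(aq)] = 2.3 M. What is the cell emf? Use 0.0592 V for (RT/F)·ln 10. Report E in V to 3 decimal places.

Since E°(V³⁺/V²⁺) > E°(Zn²⁺/Zn), V³⁺/V²⁺ serves as the cathode.
E°cell = −0.26 − (−0.76) = +0.50 V, with n = 2 electrons transferred.
The balanced reaction is 2 V^3+(aq) + Zn(s) → 2 V^2+(aq) + Zn^2+(aq), so Q = ([V^2+(aq)]^2·[Zn^2+(aq)]) / [V^3+(aq)]^2 = 8.58×10^−6 and log Q = −5.067.
By the Nernst equation, E = +0.50 − (0.0592/2)·(−5.067) = +0.650 V.

+0.650 V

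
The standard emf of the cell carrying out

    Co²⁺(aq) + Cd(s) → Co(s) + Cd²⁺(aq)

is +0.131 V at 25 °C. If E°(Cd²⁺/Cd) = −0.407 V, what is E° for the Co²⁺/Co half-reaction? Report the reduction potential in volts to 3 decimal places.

In the reaction as written the Co²⁺/Co couple is reduced (cathode) and Cd²⁺/Cd is oxidized (anode), so E°cell = E°(Co²⁺/Co) − E°(Cd²⁺/Cd).
E°(Co²⁺/Co) = E°cell + E°(anode) = +0.131 + (−0.407) = −0.276 V.

−0.276 V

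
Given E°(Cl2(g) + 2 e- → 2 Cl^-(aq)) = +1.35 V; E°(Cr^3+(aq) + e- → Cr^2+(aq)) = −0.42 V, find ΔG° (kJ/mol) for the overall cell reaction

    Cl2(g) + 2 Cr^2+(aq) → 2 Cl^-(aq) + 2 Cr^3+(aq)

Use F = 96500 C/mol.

In the reaction as written Cl2(g) is reduced, so the Cl₂/Cl⁻ couple is the cathode and Cr³⁺/Cr²⁺ is the anode.
E°cell = +1.35 − (−0.42) = +1.77 V; balancing electrons gives n = 2.
ΔG° = −nFE°cell = −(2)(96500)(+1.77) J/mol = −342 kJ/mol.

−342 kJ/mol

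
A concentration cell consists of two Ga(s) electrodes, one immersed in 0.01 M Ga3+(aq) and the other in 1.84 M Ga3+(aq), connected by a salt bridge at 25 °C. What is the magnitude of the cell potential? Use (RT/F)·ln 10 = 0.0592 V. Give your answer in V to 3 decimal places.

0.045 V

For a concentration cell E°cell = 0, since both electrodes use the same couple.
The compartment with the higher Ga3+(aq) concentration (1.84 M) acts as the cathode; ions are reduced there and produced at the dilute (0.01 M) anode.
With n = 3, Ecell = −(0.0592/3)·log([dilute]/[conc]) = −(0.0592/3)·log(0.01/1.84) = +0.045 V.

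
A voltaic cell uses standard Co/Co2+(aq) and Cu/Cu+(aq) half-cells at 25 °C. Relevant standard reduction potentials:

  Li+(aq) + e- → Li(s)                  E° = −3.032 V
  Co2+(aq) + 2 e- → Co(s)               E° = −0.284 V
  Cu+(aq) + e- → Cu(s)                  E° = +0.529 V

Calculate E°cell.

The Cu⁺/Cu couple has the higher E°, so Cu ion is reduced (cathode) and Co is oxidized (anode).
E°cell = E°(cathode) − E°(anode) = +0.529 − (−0.284) = +0.813 V.

+0.813 V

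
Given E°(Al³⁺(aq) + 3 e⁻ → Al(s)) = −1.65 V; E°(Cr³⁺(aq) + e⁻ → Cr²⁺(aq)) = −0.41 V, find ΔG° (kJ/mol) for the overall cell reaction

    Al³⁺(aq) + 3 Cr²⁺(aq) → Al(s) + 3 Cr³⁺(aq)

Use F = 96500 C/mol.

+359 kJ/mol

In the reaction as written Al³⁺(aq) is reduced, so the Al³⁺/Al couple is the cathode and Cr³⁺/Cr²⁺ is the anode.
E°cell = −1.65 − (−0.41) = −1.24 V; balancing electrons gives n = 3.
ΔG° = −nFE°cell = −(3)(96500)(−1.24) J/mol = +359 kJ/mol.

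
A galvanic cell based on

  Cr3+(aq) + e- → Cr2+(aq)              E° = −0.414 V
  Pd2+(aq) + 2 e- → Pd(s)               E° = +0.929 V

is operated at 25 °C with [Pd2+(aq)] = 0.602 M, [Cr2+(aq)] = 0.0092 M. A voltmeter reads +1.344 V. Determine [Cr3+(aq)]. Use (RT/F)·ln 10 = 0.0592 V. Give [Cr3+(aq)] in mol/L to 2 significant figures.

The Pd²⁺/Pd couple has the larger reduction potential, so it is the cathode: E°cell = +0.929 − (−0.414) = +1.343 V and n = 2.
Since E = E° − (0.0592/n)·log Q, log Q = n(E° − E)/0.0592 = −0.034.
The balanced reaction is Pd2+(aq) + 2 Cr2+(aq) → Pd(s) + 2 Cr3+(aq), so Q = [Cr3+(aq)]^2 / ([Pd2+(aq)]·[Cr2+(aq)]^2).
Substituting the known concentrations and solving, log [Cr3+(aq)] = −2.163 and [Cr3+(aq)] = 0.0069 M.

0.0069 M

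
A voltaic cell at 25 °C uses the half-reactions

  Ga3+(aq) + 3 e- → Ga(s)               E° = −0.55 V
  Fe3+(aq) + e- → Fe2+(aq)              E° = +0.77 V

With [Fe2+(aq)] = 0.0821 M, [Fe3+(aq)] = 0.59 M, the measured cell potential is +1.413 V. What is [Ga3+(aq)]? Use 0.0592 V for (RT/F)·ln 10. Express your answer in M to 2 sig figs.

Fe³⁺/Fe²⁺ is the cathode (higher E°); E°cell = +0.77 − (−0.55) = +1.32 V with n = 3.
Since E = E° − (0.0592/n)·log Q, log Q = n(E° − E)/0.0592 = −4.713.
For 3 Fe3+(aq) + Ga(s) → 3 Fe2+(aq) + Ga3+(aq), the reaction quotient is Q = ([Fe2+(aq)]^3·[Ga3+(aq)]) / [Fe3+(aq)]^3.
Solving for the unknown gives log [Ga3+(aq)] = −2.143, so [Ga3+(aq)] ≈ 0.0072 M.

0.0072 M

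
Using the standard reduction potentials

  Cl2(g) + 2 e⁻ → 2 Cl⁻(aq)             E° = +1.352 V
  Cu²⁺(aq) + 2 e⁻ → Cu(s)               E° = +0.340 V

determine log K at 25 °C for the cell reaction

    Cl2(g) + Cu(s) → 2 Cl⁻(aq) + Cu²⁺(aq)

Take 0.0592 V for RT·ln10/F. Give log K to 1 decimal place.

log K = 34.2

The Cl₂/Cl⁻ couple is reduced (cathode); E°cell = +1.352 − (+0.340) = +1.012 V with n = 2.
At equilibrium E = 0, so log K = nE°cell / 0.0592 = (2)(+1.012) / 0.0592 = 34.2.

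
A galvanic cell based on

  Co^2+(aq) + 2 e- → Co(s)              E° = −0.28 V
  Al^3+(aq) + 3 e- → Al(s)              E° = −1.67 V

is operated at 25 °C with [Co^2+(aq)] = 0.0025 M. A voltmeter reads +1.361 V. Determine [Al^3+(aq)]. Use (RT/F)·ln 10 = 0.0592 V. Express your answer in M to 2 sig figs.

The Co²⁺/Co couple has the larger reduction potential, so it is the cathode: E°cell = −0.28 − (−1.67) = +1.39 V and n = 6.
From the Nernst equation, log Q = n(E° − E)/0.0592 = 6·(+1.39 − (+1.361))/0.0592 = 2.939.
The balanced reaction is 3 Co^2+(aq) + 2 Al(s) → 3 Co(s) + 2 Al^3+(aq), so Q = [Al^3+(aq)]^2 / [Co^2+(aq)]^3.
Solving for the unknown gives log [Al^3+(aq)] = −2.434, so [Al^3+(aq)] ≈ 0.0037 M.

0.0037 M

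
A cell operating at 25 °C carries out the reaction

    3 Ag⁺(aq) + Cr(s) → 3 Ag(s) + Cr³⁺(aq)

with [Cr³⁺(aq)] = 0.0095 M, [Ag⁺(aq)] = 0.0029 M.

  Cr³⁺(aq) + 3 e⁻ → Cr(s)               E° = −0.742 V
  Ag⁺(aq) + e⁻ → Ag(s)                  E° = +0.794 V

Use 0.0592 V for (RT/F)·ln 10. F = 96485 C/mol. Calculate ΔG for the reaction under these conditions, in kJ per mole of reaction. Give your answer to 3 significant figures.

−413 kJ/mol

The standard cell potential is +0.794 − (−0.742) = +1.536 V, with n = 3 electrons in the balanced equation.
The reaction quotient is [Cr³⁺(aq)] / [Ag⁺(aq)]^3 = 3.9×10^5; by Nernst, E = +1.536 − (0.0592/3)(5.591) = +1.4257 V.
Then ΔG = −nFE = −3 × 96485 × +1.4257 J/mol = −413 kJ/mol.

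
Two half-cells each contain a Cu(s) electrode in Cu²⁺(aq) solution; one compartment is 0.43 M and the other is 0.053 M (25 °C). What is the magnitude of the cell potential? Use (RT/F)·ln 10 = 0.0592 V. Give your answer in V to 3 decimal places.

0.027 V

For a concentration cell E°cell = 0, since both electrodes use the same couple.
The compartment with the higher Cu²⁺(aq) concentration (0.43 M) acts as the cathode; ions are reduced there and produced at the dilute (0.053 M) anode.
With n = 2, Ecell = −(0.0592/2)·log([dilute]/[conc]) = −(0.0592/2)·log(0.053/0.43) = +0.027 V.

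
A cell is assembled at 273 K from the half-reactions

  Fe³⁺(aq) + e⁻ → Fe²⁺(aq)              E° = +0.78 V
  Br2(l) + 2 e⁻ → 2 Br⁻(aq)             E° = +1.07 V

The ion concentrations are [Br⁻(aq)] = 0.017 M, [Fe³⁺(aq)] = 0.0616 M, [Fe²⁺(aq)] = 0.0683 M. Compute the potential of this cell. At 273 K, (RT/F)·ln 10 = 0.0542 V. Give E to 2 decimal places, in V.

+0.39 V

The Br₂/Br⁻ couple has the more positive E°, so it is the cathode; Fe³⁺/Fe²⁺ is the anode.
E°cell = E°cat − E°an = +1.07 − (+0.78) = +0.29 V; n = 2.
Balancing gives Br2(l) + 2 Fe²⁺(aq) → 2 Br⁻(aq) + 2 Fe³⁺(aq); hence Q = ([Br⁻(aq)]^2·[Fe³⁺(aq)]^2) / [Fe²⁺(aq)]^2 = 0.000235 (log Q = −3.629).
By the Nernst equation, E = +0.29 − (0.0542/2)·(−3.629) = +0.39 V.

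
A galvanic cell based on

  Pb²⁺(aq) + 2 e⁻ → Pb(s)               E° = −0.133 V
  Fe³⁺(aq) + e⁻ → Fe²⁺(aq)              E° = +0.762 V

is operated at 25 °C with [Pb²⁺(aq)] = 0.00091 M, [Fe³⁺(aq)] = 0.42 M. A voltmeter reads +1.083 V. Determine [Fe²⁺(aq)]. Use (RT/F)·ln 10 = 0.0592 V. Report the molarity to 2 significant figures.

0.0093 M

The Fe³⁺/Fe²⁺ couple has the larger reduction potential, so it is the cathode: E°cell = +0.762 − (−0.133) = +0.895 V and n = 2.
Since E = E° − (0.0592/n)·log Q, log Q = n(E° − E)/0.0592 = −6.351.
The balanced reaction is 2 Fe³⁺(aq) + Pb(s) → 2 Fe²⁺(aq) + Pb²⁺(aq), so Q = ([Fe²⁺(aq)]^2·[Pb²⁺(aq)]) / [Fe³⁺(aq)]^2.
Substituting the known concentrations and solving, log [Fe²⁺(aq)] = −2.032 and [Fe²⁺(aq)] = 0.0093 M.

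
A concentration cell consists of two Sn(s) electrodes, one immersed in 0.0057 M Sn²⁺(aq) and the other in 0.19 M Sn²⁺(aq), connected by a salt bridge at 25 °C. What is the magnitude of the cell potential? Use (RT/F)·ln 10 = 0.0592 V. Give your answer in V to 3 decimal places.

For a concentration cell E°cell = 0, since both electrodes use the same couple.
The compartment with the higher Sn²⁺(aq) concentration (0.19 M) acts as the cathode; ions are reduced there and produced at the dilute (0.0057 M) anode.
With n = 2, Ecell = −(0.0592/2)·log([dilute]/[conc]) = −(0.0592/2)·log(0.0057/0.19) = +0.045 V.

0.045 V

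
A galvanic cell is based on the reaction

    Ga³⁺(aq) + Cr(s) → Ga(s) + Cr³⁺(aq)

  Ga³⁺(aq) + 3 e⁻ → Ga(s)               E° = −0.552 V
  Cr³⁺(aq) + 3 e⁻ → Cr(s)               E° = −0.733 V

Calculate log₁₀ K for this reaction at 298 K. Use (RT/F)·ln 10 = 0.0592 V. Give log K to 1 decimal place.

The Ga³⁺/Ga couple is reduced (cathode); E°cell = −0.552 − (−0.733) = +0.181 V with n = 3.
At equilibrium E = 0, so log K = nE°cell / 0.0592 = (3)(+0.181) / 0.0592 = 9.2.

log K = 9.2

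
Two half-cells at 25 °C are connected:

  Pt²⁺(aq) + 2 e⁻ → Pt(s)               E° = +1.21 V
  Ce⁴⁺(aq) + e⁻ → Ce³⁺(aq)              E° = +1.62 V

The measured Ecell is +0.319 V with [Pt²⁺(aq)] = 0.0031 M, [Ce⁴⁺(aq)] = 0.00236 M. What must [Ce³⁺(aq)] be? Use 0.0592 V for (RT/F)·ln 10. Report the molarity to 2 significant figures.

1.5 M

Ce⁴⁺/Ce³⁺ is the cathode (higher E°); E°cell = +1.62 − (+1.21) = +0.41 V with n = 2.
From the Nernst equation, log Q = n(E° − E)/0.0592 = 2·(+0.41 − (+0.319))/0.0592 = 3.074.
For 2 Ce⁴⁺(aq) + Pt(s) → 2 Ce³⁺(aq) + Pt²⁺(aq), the reaction quotient is Q = ([Ce³⁺(aq)]^2·[Pt²⁺(aq)]) / [Ce⁴⁺(aq)]^2.
Solving for the unknown gives log [Ce³⁺(aq)] = 0.164, so [Ce³⁺(aq)] ≈ 1.5 M.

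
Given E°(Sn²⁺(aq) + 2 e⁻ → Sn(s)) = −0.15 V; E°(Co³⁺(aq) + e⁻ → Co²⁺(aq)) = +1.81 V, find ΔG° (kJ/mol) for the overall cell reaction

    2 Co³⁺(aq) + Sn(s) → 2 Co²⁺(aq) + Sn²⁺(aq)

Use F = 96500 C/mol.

In the reaction as written Co³⁺(aq) is reduced, so the Co³⁺/Co²⁺ couple is the cathode and Sn²⁺/Sn is the anode.
E°cell = +1.81 − (−0.15) = +1.96 V; balancing electrons gives n = 2.
ΔG° = −nFE°cell = −(2)(96500)(+1.96) J/mol = −378 kJ/mol.

−378 kJ/mol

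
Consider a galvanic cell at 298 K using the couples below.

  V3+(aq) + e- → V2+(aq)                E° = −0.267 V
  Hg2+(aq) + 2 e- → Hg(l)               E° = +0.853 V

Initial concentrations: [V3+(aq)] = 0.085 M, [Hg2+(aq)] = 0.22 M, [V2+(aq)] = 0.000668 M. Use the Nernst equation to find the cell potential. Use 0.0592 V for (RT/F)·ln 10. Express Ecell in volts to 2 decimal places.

+0.98 V

The Hg²⁺/Hg couple has the more positive E°, so it is the cathode; V³⁺/V²⁺ is the anode.
The standard potential is +0.853 − (−0.267) = +1.120 V and the balanced reaction transfers n = 2 electrons.
For the overall reaction Hg2+(aq) + 2 V2+(aq) → Hg(l) + 2 V3+(aq), Q = [V3+(aq)]^2 / ([Hg2+(aq)]·[V2+(aq)]^2) = 7.36×10^4, giving log Q = 4.867.
By the Nernst equation, E = +1.120 − (0.0592/2)·(4.867) = +0.98 V.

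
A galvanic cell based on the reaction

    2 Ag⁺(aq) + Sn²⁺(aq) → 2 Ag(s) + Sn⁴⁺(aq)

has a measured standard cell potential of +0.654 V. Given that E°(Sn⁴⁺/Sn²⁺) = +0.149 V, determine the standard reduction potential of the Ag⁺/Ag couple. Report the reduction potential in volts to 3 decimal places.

In the reaction as written the Ag⁺/Ag couple is reduced (cathode) and Sn⁴⁺/Sn²⁺ is oxidized (anode), so E°cell = E°(Ag⁺/Ag) − E°(Sn⁴⁺/Sn²⁺).
E°(Ag⁺/Ag) = E°cell + E°(anode) = +0.654 + (+0.149) = +0.803 V.

+0.803 V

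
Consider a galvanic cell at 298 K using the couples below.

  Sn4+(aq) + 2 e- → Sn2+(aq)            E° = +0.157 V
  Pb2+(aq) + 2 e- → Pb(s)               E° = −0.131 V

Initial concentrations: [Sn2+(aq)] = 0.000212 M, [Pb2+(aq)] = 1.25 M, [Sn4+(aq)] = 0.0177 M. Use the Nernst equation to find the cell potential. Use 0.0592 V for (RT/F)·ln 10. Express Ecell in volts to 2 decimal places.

+0.34 V

Sn⁴⁺/Sn²⁺ is reduced (cathode, E° = +0.157 V) and Pb²⁺/Pb is oxidized (anode).
The standard potential is +0.157 − (−0.131) = +0.288 V and the balanced reaction transfers n = 2 electrons.
For the overall reaction Sn4+(aq) + Pb(s) → Sn2+(aq) + Pb2+(aq), Q = ([Sn2+(aq)]·[Pb2+(aq)]) / [Sn4+(aq)] = 0.015, giving log Q = −1.825.
Applying E = E° − (RT ln10/nF)·log Q gives +0.288 − (0.0592/2)(−1.825) = +0.34 V.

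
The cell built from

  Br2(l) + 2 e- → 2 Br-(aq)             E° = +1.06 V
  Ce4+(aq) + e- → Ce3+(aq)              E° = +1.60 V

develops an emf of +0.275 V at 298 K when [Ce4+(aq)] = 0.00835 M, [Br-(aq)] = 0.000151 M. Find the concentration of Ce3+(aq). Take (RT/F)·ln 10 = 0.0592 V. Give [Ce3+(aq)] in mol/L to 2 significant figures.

The Ce⁴⁺/Ce³⁺ couple has the larger reduction potential, so it is the cathode: E°cell = +1.60 − (+1.06) = +0.54 V and n = 2.
From the Nernst equation, log Q = n(E° − E)/0.0592 = 2·(+0.54 − (+0.275))/0.0592 = 8.953.
The balanced reaction is 2 Ce4+(aq) + 2 Br-(aq) → 2 Ce3+(aq) + Br2(l), so Q = [Ce3+(aq)]^2 / ([Ce4+(aq)]^2·[Br-(aq)]^2).
Isolating [Ce3+(aq)] in Q = 10^{8.953} yields log [Ce3+(aq)] = −1.423, i.e. 0.038 M.

0.038 M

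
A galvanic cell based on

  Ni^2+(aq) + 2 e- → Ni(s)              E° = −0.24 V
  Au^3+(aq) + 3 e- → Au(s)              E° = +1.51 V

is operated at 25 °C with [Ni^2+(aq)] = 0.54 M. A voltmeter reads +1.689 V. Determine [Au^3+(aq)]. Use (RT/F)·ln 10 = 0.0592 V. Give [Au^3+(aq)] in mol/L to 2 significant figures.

0.00032 M

Au³⁺/Au is the cathode (higher E°); E°cell = +1.51 − (−0.24) = +1.75 V with n = 6.
From the Nernst equation, log Q = n(E° − E)/0.0592 = 6·(+1.75 − (+1.689))/0.0592 = 6.182.
For 2 Au^3+(aq) + 3 Ni(s) → 2 Au(s) + 3 Ni^2+(aq), the reaction quotient is Q = [Ni^2+(aq)]^3 / [Au^3+(aq)]^2.
Isolating [Au^3+(aq)] in Q = 10^{6.182} yields log [Au^3+(aq)] = −3.492, i.e. 0.00032 M.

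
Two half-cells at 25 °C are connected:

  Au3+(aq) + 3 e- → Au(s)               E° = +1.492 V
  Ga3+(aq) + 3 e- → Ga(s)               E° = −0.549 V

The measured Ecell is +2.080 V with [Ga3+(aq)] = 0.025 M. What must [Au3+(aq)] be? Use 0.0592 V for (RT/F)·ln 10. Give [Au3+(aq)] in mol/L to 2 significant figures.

2.4 M

Au³⁺/Au is the cathode (higher E°); E°cell = +1.492 − (−0.549) = +2.041 V with n = 3.
Rearranging E = E° − (0.0592/n)·log Q gives log Q = 3(+2.041 − (+2.080))/0.0592 = −1.976.
The balanced reaction is Au3+(aq) + Ga(s) → Au(s) + Ga3+(aq), so Q = [Ga3+(aq)] / [Au3+(aq)].
Solving for the unknown gives log [Au3+(aq)] = 0.374, so [Au3+(aq)] ≈ 2.4 M.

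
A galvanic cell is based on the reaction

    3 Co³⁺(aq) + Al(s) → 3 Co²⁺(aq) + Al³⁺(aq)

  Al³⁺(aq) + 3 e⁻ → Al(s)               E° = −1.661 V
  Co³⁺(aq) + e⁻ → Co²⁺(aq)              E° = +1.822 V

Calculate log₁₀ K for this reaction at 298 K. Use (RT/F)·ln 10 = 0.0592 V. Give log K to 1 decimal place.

log K = 176.5

The Co³⁺/Co²⁺ couple is reduced (cathode); E°cell = +1.822 − (−1.661) = +3.483 V with n = 3.
At equilibrium E = 0, so log K = nE°cell / 0.0592 = (3)(+3.483) / 0.0592 = 176.5.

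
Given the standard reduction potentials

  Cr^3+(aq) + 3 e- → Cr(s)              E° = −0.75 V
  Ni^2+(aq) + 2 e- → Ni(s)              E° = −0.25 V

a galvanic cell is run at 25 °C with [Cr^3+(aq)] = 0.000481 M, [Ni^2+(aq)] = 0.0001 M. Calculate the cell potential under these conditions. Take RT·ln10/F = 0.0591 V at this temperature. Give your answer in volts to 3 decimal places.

Ni²⁺/Ni is reduced (cathode, E° = −0.25 V) and Cr³⁺/Cr is oxidized (anode).
E°cell = −0.25 − (−0.75) = +0.50 V, with n = 6 electrons transferred.
For the overall reaction 3 Ni^2+(aq) + 2 Cr(s) → 3 Ni(s) + 2 Cr^3+(aq), Q = [Cr^3+(aq)]^2 / [Ni^2+(aq)]^3 = 2.31×10^5, giving log Q = 5.364.
E = E° − (0.0591/n)·log Q = +0.50 − (0.0591/6)(5.364) = +0.447 V.

+0.447 V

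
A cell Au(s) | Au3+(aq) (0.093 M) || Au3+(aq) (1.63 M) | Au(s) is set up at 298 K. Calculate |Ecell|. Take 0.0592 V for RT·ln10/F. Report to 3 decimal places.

For a concentration cell E°cell = 0, since both electrodes use the same couple.
The compartment with the higher Au3+(aq) concentration (1.63 M) acts as the cathode; ions are reduced there and produced at the dilute (0.093 M) anode.
With n = 3, Ecell = −(0.0592/3)·log([dilute]/[conc]) = −(0.0592/3)·log(0.093/1.63) = +0.025 V.

0.025 V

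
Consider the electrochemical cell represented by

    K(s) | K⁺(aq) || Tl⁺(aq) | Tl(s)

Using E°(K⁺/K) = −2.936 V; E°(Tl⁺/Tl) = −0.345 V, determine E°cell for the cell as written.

+2.591 V

By convention the left-hand electrode in cell notation is the anode (oxidation) and the right-hand electrode is the cathode (reduction).
E°cell = E°(right) − E°(left) = −0.345 − (−2.936) = +2.591 V.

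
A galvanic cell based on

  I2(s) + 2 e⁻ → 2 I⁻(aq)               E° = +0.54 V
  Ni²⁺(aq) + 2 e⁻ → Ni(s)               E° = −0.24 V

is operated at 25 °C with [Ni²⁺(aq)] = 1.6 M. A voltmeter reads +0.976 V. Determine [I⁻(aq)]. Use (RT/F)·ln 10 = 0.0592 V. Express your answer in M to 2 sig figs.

With I₂/I⁻ at the cathode and Ni²⁺/Ni at the anode, E°cell = +0.54 − (−0.24) = +0.78 V (n = 2).
From the Nernst equation, log Q = n(E° − E)/0.0592 = 2·(+0.78 − (+0.976))/0.0592 = −6.622.
The balanced reaction is I2(s) + Ni(s) → 2 I⁻(aq) + Ni²⁺(aq), so Q = [I⁻(aq)]^2·[Ni²⁺(aq)].
Solving for the unknown gives log [I⁻(aq)] = −3.413, so [I⁻(aq)] ≈ 0.00039 M.

0.00039 M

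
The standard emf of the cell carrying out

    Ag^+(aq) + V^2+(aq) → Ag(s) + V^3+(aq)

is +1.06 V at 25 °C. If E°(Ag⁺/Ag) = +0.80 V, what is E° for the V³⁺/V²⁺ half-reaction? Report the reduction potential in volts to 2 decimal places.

In the reaction as written the Ag⁺/Ag couple is reduced (cathode) and V³⁺/V²⁺ is oxidized (anode), so E°cell = E°(Ag⁺/Ag) − E°(V³⁺/V²⁺).
E°(V³⁺/V²⁺) = E°(cathode) − E°cell = +0.80 − (+1.06) = −0.26 V.

−0.26 V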